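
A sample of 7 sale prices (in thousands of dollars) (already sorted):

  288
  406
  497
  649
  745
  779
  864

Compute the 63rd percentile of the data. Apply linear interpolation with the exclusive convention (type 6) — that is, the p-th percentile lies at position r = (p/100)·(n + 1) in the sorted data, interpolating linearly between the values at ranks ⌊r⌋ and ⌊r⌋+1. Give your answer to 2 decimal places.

746.36

n = 7.
r = (63/100)·(7 + 1) = 5.04.
Rank 5 is 745 and rank 6 is 779.
Interpolate: 745 + 0.04·(779 − 745) = 745 + 0.04·34 = 746.36.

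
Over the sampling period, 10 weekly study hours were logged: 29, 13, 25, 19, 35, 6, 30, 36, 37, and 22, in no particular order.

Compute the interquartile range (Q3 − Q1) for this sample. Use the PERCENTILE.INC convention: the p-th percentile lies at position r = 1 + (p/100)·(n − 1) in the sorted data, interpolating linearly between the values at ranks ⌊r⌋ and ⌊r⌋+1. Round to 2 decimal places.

Sorted: 6, 13, 19, 22, 25, 29, 30, 35, 36, 37.
n = 10.
P25: r = 3.25; ranks 3–4 are 19, 22; interpolating gives 19.75.
P75: r = 7.75; ranks 7–8 are 30, 35; interpolating gives 33.75.
Difference: 33.75 − 19.75 = 14.

14.00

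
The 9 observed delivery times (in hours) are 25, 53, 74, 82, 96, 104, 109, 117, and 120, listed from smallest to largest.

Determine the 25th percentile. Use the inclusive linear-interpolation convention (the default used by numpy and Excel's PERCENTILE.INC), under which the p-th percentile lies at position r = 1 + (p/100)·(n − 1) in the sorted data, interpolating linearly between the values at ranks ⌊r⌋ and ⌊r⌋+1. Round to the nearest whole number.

74

n = 9.
r = 1 + (25/100)·(9 − 1) = 1 + 2 = 3.
r is an integer, so P25 is the value at rank 3: 74.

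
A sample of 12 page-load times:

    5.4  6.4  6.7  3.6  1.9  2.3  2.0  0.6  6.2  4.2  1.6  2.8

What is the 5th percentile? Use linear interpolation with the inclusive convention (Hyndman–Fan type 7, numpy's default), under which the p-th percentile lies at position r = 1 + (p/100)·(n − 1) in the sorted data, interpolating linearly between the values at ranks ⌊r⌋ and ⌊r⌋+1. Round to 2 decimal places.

Sorted: 0.6, 1.6, 1.9, 2.0, 2.3, 2.8, 3.6, 4.2, 5.4, 6.2, 6.4, 6.7.
n = 12.
r = 1 + (5/100)·(12 − 1) = 1 + 0.55 = 1.55.
Rank 1 is 0.6 and rank 2 is 1.6.
Interpolate: 0.6 + 0.55·(1.6 − 0.6) = 0.6 + 0.55·1 = 1.15.

1.15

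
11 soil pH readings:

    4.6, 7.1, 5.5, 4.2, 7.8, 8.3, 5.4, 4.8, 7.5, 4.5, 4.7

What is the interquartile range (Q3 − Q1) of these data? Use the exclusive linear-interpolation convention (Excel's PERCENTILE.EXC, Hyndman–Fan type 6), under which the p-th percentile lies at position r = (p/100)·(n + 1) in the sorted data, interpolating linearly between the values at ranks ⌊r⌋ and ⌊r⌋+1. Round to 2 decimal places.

Sorted: 4.2, 4.5, 4.6, 4.7, 4.8, 5.4, 5.5, 7.1, 7.5, 7.8, 8.3.
n = 11.
P25: r = 3 (integer) → 4.6.
P75: r = 9 (integer) → 7.5.
Difference: 7.5 − 4.6 = 2.9.

2.90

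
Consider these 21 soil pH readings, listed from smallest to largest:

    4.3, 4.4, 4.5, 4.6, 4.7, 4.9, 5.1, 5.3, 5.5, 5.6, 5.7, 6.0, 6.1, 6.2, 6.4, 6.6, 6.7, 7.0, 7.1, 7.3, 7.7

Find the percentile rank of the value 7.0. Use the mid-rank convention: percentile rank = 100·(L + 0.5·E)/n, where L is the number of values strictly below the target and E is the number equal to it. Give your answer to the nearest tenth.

Count below 7.0: L = 17; count equal: E = 1; n = 21.
Percentile rank = 100·(17 + 0.5·1)/21 = 100·17.5/21 = 83.33.

83.3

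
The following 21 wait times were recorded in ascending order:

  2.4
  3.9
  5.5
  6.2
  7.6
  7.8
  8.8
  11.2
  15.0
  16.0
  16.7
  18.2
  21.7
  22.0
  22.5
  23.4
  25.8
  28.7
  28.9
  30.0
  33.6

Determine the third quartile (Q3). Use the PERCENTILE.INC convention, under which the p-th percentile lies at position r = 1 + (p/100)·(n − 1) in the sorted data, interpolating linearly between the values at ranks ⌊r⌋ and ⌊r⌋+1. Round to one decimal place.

23.4

n = 21.
r = 1 + (75/100)·(21 − 1) = 1 + 15 = 16.
r is an integer, so P75 is the value at rank 16: 23.4.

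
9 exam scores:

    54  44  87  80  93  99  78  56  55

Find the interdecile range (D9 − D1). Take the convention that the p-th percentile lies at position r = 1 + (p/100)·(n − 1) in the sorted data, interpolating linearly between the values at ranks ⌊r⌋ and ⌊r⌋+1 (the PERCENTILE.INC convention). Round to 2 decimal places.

42.20

Sorted: 44, 54, 55, 56, 78, 80, 87, 93, 99.
n = 9.
P10: r = 1.8; ranks 1–2 are 44, 54; interpolating gives 52.
P90: r = 8.2; ranks 8–9 are 93, 99; interpolating gives 94.2.
Difference: 94.2 − 52 = 42.2.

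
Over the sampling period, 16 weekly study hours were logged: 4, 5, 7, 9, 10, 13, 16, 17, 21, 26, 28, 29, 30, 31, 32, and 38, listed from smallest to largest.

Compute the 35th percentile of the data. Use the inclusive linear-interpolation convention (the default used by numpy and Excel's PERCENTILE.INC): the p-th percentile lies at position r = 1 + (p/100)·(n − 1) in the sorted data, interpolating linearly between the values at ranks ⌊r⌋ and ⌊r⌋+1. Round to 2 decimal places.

n = 16.
r = 1 + (35/100)·(16 − 1) = 1 + 5.25 = 6.25.
Rank 6 is 13 and rank 7 is 16.
Interpolate: 13 + 0.25·(16 − 13) = 13 + 0.25·3 = 13.75.

13.75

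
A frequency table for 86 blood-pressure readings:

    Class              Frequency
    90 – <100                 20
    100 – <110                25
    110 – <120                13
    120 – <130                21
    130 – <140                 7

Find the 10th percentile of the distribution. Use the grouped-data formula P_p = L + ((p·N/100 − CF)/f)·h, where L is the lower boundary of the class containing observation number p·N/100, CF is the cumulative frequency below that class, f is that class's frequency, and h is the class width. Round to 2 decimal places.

N = 86; target position k = 10/100 · 86 = 8.6.
Cumulative frequencies: 20, 45, 58, 79, 86.
Observation 8.6 falls in the class 90 – <100.
L = 90, CF = 0, f = 20, h = 10.
P10 = 90 + ((8.6 − 0)/20)·10 = 90 + 4.3 = 94.3.

94.30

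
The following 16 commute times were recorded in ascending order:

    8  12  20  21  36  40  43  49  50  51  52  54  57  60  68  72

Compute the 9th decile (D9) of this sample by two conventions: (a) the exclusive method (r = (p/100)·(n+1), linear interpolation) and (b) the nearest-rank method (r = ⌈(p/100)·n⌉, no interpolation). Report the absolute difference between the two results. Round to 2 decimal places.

1.20

n = 16.
(a) r = 15.3; between ranks 15 (68) and 16 (72): 69.2.
(b) the nearest-rank method: rank 15 → 68.
|69.2 − 68| = 1.2.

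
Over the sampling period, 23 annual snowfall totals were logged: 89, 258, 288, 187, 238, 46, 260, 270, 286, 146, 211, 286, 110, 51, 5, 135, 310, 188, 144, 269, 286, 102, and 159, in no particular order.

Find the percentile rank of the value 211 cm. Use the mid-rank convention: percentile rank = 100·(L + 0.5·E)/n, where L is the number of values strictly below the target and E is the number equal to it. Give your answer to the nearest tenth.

Sorted: 5, 46, 51, 89, 102, 110, 135, 144, 146, 159, 187, 188, 211, 238, 258, 260, 269, 270, 286, 286, 286, 288, 310.
Count below 211: L = 12; count equal: E = 1; n = 23.
Percentile rank = 100·(12 + 0.5·1)/23 = 100·12.5/23 = 54.35.

54.3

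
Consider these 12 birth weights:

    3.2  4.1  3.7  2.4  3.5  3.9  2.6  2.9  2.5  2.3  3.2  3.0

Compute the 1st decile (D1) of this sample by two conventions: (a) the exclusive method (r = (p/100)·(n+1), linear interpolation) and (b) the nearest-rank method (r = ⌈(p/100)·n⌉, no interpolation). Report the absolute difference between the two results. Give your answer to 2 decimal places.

0.07

Sorted: 2.3, 2.4, 2.5, 2.6, 2.9, 3.0, 3.2, 3.2, 3.5, 3.7, 3.9, 4.1.
n = 12.
(a) r = 1.3; between ranks 1 (2.3) and 2 (2.4): 2.33.
(b) the nearest-rank method: rank 2 → 2.4.
|2.33 − 2.4| = 0.07.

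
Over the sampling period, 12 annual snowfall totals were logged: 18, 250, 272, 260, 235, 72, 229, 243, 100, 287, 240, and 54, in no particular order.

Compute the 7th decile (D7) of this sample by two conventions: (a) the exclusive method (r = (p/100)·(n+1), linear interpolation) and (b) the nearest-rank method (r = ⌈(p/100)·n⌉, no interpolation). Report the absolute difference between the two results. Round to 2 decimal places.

1.00

Sorted: 18, 54, 72, 100, 229, 235, 240, 243, 250, 260, 272, 287.
n = 12.
(a) r = 9.1; between ranks 9 (250) and 10 (260): 251.
(b) the nearest-rank method: rank 9 → 250.
|251 − 250| = 1.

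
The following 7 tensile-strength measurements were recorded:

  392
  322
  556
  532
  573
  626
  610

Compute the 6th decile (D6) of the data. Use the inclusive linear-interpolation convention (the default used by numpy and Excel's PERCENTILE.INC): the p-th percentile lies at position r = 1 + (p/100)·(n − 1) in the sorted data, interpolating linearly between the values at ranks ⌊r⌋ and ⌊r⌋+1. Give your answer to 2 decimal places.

566.20

Sorted: 322, 392, 532, 556, 573, 610, 626.
n = 7.
r = 1 + (60/100)·(7 − 1) = 1 + 3.6 = 4.6.
Rank 4 is 556 and rank 5 is 573.
Interpolate: 556 + 0.6·(573 − 556) = 556 + 0.6·17 = 566.2.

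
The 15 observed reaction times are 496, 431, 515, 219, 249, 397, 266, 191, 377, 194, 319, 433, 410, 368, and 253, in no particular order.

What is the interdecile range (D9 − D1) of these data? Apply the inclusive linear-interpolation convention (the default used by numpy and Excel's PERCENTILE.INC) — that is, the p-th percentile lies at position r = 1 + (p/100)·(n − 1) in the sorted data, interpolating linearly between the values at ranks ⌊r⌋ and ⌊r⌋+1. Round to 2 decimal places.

266.80

Sorted: 191, 194, 219, 249, 253, 266, 319, 368, 377, 397, 410, 431, 433, 496, 515.
n = 15.
P10: r = 2.4; ranks 2–3 are 194, 219; interpolating gives 204.
P90: r = 13.6; ranks 13–14 are 433, 496; interpolating gives 470.8.
Difference: 470.8 − 204 = 266.8.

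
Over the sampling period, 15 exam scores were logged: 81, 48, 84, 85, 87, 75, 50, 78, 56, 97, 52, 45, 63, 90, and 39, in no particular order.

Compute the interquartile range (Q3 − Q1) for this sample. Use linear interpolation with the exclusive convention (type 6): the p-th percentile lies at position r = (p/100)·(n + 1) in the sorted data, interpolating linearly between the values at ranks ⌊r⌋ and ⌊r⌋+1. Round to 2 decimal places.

35.00

Sorted: 39, 45, 48, 50, 52, 56, 63, 75, 78, 81, 84, 85, 87, 90, 97.
n = 15.
P25: r = 4 (integer) → 50.
P75: r = 12 (integer) → 85.
Difference: 85 − 50 = 35.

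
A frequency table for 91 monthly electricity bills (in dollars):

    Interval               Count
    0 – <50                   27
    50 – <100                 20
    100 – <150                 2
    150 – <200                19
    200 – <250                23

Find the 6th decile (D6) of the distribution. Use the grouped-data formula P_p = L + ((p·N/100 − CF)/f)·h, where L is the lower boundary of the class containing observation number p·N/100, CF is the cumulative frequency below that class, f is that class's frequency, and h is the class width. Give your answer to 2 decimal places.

164.74

N = 91; target position k = 60/100 · 91 = 54.6.
Cumulative frequencies: 27, 47, 49, 68, 91.
Observation 54.6 falls in the class 150 – <200.
L = 150, CF = 49, f = 19, h = 50.
P60 = 150 + ((54.6 − 49)/19)·50 = 150 + 14.7368 = 164.737.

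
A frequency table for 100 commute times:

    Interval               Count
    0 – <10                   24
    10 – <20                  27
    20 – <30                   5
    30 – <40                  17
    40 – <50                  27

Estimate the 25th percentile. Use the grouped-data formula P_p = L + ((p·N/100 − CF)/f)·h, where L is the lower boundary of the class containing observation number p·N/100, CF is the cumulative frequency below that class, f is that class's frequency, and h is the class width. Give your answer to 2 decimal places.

N = 100; target position k = 25/100 · 100 = 25.
Cumulative frequencies: 24, 51, 56, 73, 100.
Observation 25 falls in the class 10 – <20.
L = 10, CF = 24, f = 27, h = 10.
P25 = 10 + ((25 − 24)/27)·10 = 10 + 0.37037 = 10.3704.

10.37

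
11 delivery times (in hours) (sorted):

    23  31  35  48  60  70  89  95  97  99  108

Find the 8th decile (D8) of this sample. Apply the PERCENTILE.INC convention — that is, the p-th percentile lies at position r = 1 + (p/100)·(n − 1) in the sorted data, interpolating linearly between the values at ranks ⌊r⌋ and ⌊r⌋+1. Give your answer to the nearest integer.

n = 11.
r = 1 + (80/100)·(11 − 1) = 1 + 8 = 9.
r is an integer, so P80 is the value at rank 9: 97.

97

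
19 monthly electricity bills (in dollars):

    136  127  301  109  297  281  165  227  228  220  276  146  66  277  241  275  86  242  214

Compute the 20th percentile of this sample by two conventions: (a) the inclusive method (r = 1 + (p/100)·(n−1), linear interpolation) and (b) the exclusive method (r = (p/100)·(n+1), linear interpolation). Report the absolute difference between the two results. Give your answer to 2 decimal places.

5.40

Sorted: 66, 86, 109, 127, 136, 146, 165, 214, 220, 227, 228, 241, 242, 275, 276, 277, 281, 297, 301.
n = 19.
(a) r = 4.6; between ranks 4 (127) and 5 (136): 132.4.
(b) r = 4 → value at rank 4 = 127.
|132.4 − 127| = 5.4.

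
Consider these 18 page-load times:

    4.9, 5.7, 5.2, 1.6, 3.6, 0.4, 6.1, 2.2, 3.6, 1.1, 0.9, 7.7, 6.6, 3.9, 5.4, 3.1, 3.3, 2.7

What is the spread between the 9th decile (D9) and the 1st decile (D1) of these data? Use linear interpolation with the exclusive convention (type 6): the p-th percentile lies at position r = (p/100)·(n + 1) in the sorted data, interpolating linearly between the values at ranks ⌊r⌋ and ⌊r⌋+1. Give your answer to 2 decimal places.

Sorted: 0.4, 0.9, 1.1, 1.6, 2.2, 2.7, 3.1, 3.3, 3.6, 3.6, 3.9, 4.9, 5.2, 5.4, 5.7, 6.1, 6.6, 7.7.
n = 18.
P10: r = 1.9; ranks 1–2 are 0.4, 0.9; interpolating gives 0.85.
P90: r = 17.1; ranks 17–18 are 6.6, 7.7; interpolating gives 6.71.
Difference: 6.71 − 0.85 = 5.86.

5.86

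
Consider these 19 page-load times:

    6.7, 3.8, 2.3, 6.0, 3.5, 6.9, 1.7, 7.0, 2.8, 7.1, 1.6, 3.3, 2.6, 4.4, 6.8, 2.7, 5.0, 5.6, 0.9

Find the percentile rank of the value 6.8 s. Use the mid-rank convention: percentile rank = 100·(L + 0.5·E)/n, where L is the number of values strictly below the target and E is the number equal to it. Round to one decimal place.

Sorted: 0.9, 1.6, 1.7, 2.3, 2.6, 2.7, 2.8, 3.3, 3.5, 3.8, 4.4, 5.0, 5.6, 6.0, 6.7, 6.8, 6.9, 7.0, 7.1.
Count below 6.8: L = 15; count equal: E = 1; n = 19.
Percentile rank = 100·(15 + 0.5·1)/19 = 100·15.5/19 = 81.58.

81.6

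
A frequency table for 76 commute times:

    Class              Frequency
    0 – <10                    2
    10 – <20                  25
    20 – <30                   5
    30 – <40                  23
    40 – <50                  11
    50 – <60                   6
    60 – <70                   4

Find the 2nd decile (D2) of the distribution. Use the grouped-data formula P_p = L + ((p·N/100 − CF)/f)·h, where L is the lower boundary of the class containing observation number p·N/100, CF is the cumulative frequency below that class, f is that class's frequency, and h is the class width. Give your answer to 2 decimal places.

N = 76; target position k = 20/100 · 76 = 15.2.
Cumulative frequencies: 2, 27, 32, 55, 66, 72, 76.
Observation 15.2 falls in the class 10 – <20.
L = 10, CF = 2, f = 25, h = 10.
P20 = 10 + ((15.2 − 2)/25)·10 = 10 + 5.28 = 15.28.

15.28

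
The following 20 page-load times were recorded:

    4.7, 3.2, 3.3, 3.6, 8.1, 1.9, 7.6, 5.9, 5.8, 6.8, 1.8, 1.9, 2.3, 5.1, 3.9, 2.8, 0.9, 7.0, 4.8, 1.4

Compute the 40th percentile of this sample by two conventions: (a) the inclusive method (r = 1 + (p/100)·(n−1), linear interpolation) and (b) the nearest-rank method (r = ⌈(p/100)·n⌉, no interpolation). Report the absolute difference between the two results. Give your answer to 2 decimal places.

Sorted: 0.9, 1.4, 1.8, 1.9, 1.9, 2.3, 2.8, 3.2, 3.3, 3.6, 3.9, 4.7, 4.8, 5.1, 5.8, 5.9, 6.8, 7.0, 7.6, 8.1.
n = 20.
(a) r = 8.6; between ranks 8 (3.2) and 9 (3.3): 3.26.
(b) the nearest-rank method: rank 8 → 3.2.
|3.26 − 3.2| = 0.06.

0.06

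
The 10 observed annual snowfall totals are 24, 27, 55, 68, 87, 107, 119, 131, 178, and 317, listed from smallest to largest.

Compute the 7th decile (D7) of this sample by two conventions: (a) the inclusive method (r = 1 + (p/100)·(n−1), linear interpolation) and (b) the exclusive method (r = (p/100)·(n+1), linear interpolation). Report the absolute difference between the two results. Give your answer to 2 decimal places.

n = 10.
(a) r = 7.3; between ranks 7 (119) and 8 (131): 122.6.
(b) r = 7.7; between ranks 7 (119) and 8 (131): 127.4.
|122.6 − 127.4| = 4.8.

4.80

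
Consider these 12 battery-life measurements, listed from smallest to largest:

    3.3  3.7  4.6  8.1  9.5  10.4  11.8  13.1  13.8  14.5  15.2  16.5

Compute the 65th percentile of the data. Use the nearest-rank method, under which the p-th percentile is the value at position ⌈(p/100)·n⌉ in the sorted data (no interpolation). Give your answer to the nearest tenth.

13.1

n = 12.
Position = ⌈65/100 · 12⌉ = ⌈7.8⌉ = 8.
The value at rank 8 is 13.1.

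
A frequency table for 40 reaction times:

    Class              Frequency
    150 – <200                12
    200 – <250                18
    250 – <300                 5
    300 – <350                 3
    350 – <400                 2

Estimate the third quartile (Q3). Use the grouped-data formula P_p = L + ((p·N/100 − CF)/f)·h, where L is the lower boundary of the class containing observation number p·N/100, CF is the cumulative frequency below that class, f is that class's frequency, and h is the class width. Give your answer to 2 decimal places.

N = 40; target position k = 75/100 · 40 = 30.
Cumulative frequencies: 12, 30, 35, 38, 40.
Observation 30 falls in the class 200 – <250.
L = 200, CF = 12, f = 18, h = 50.
P75 = 200 + ((30 − 12)/18)·50 = 200 + 50 = 250.

250.00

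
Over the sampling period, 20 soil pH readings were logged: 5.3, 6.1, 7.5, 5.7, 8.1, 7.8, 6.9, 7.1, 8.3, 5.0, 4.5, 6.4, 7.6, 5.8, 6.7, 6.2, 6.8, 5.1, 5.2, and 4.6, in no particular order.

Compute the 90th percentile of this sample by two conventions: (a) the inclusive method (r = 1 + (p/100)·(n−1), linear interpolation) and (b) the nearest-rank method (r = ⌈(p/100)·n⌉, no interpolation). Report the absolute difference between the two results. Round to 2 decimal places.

Sorted: 4.5, 4.6, 5.0, 5.1, 5.2, 5.3, 5.7, 5.8, 6.1, 6.2, 6.4, 6.7, 6.8, 6.9, 7.1, 7.5, 7.6, 7.8, 8.1, 8.3.
n = 20.
(a) r = 18.1; between ranks 18 (7.8) and 19 (8.1): 7.83.
(b) the nearest-rank method: rank 18 → 7.8.
|7.83 − 7.8| = 0.03.

0.03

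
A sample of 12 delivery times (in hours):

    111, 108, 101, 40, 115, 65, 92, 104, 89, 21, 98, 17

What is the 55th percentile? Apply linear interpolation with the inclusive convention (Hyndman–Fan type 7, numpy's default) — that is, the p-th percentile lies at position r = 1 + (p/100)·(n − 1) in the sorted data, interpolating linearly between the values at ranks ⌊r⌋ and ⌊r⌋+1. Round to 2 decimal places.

98.15

Sorted: 17, 21, 40, 65, 89, 92, 98, 101, 104, 108, 111, 115.
n = 12.
r = 1 + (55/100)·(12 − 1) = 1 + 6.05 = 7.05.
Rank 7 is 98 and rank 8 is 101.
Interpolate: 98 + 0.05·(101 − 98) = 98 + 0.05·3 = 98.15.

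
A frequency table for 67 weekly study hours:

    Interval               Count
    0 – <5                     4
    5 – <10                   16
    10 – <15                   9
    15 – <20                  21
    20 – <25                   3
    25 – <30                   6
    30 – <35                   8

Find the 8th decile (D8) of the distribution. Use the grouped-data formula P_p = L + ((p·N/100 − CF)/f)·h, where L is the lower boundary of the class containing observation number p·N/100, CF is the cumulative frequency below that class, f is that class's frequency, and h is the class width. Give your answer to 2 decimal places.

25.50

N = 67; target position k = 80/100 · 67 = 53.6.
Cumulative frequencies: 4, 20, 29, 50, 53, 59, 67.
Observation 53.6 falls in the class 25 – <30.
L = 25, CF = 53, f = 6, h = 5.
P80 = 25 + ((53.6 − 53)/6)·5 = 25 + 0.5 = 25.5.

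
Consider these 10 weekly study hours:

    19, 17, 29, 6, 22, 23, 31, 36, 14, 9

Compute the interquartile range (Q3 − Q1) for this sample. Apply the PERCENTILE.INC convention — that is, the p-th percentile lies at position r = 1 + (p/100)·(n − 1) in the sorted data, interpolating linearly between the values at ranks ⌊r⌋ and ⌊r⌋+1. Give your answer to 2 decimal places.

Sorted: 6, 9, 14, 17, 19, 22, 23, 29, 31, 36.
n = 10.
P25: r = 3.25; ranks 3–4 are 14, 17; interpolating gives 14.75.
P75: r = 7.75; ranks 7–8 are 23, 29; interpolating gives 27.5.
Difference: 27.5 − 14.75 = 12.75.

12.75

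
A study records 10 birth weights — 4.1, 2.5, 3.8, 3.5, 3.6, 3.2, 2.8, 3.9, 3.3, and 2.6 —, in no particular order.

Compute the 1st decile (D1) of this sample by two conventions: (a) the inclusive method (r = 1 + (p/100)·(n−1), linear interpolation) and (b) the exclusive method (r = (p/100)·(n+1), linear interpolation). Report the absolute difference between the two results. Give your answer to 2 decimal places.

0.08

Sorted: 2.5, 2.6, 2.8, 3.2, 3.3, 3.5, 3.6, 3.8, 3.9, 4.1.
n = 10.
(a) r = 1.9; between ranks 1 (2.5) and 2 (2.6): 2.59.
(b) r = 1.1; between ranks 1 (2.5) and 2 (2.6): 2.51.
|2.59 − 2.51| = 0.08.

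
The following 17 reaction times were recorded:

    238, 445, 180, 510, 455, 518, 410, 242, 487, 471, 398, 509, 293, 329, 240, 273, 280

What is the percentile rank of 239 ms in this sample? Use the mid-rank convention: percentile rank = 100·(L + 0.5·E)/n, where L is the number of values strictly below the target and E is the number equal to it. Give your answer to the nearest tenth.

11.8

Sorted: 180, 238, 240, 242, 273, 280, 293, 329, 398, 410, 445, 455, 471, 487, 509, 510, 518.
Count below 239: L = 2; count equal: E = 0; n = 17.
Percentile rank = 100·(2 + 0.5·0)/17 = 100·2/17 = 11.76.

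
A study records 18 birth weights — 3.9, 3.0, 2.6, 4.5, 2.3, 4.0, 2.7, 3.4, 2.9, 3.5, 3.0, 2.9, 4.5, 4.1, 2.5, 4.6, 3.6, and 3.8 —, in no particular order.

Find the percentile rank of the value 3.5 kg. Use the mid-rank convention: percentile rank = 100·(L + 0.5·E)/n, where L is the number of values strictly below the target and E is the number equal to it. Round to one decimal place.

Sorted: 2.3, 2.5, 2.6, 2.7, 2.9, 2.9, 3.0, 3.0, 3.4, 3.5, 3.6, 3.8, 3.9, 4.0, 4.1, 4.5, 4.5, 4.6.
Count below 3.5: L = 9; count equal: E = 1; n = 18.
Percentile rank = 100·(9 + 0.5·1)/18 = 100·9.5/18 = 52.78.

52.8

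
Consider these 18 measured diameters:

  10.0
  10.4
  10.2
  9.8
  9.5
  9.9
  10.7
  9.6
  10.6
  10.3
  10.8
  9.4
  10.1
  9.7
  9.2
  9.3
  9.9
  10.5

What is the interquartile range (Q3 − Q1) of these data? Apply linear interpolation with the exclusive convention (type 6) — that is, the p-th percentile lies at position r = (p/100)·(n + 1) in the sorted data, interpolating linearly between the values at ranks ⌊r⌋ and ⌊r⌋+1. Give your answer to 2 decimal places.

Sorted: 9.2, 9.3, 9.4, 9.5, 9.6, 9.7, 9.8, 9.9, 9.9, 10.0, 10.1, 10.2, 10.3, 10.4, 10.5, 10.6, 10.7, 10.8.
n = 18.
P25: r = 4.75; ranks 4–5 are 9.5, 9.6; interpolating gives 9.575.
P75: r = 14.25; ranks 14–15 are 10.4, 10.5; interpolating gives 10.425.
Difference: 10.425 − 9.575 = 0.85.

0.85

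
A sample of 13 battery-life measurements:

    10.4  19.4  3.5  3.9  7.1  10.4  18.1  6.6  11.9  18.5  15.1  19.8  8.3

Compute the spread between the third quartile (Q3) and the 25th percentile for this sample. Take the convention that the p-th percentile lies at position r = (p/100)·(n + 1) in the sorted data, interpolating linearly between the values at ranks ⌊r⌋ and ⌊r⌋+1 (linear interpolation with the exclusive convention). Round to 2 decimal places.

11.45

Sorted: 3.5, 3.9, 6.6, 7.1, 8.3, 10.4, 10.4, 11.9, 15.1, 18.1, 18.5, 19.4, 19.8.
n = 13.
P25: r = 3.5; ranks 3–4 are 6.6, 7.1; interpolating gives 6.85.
P75: r = 10.5; ranks 10–11 are 18.1, 18.5; interpolating gives 18.3.
Difference: 18.3 − 6.85 = 11.45.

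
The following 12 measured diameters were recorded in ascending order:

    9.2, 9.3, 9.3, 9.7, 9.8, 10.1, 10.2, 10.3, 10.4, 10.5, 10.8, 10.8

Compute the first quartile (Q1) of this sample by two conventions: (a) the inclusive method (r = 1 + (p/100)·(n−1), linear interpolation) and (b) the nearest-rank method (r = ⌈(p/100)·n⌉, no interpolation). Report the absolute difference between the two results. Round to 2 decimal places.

n = 12.
(a) r = 3.75; between ranks 3 (9.3) and 4 (9.7): 9.6.
(b) the nearest-rank method: rank 3 → 9.3.
|9.6 − 9.3| = 0.3.

0.30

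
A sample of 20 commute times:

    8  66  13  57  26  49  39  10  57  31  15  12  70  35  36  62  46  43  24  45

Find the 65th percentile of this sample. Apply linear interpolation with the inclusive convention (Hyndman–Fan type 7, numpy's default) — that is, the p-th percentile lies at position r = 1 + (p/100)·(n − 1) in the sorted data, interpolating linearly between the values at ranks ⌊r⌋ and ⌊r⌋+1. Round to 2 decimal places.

45.35

Sorted: 8, 10, 12, 13, 15, 24, 26, 31, 35, 36, 39, 43, 45, 46, 49, 57, 57, 62, 66, 70.
n = 20.
r = 1 + (65/100)·(20 − 1) = 1 + 12.35 = 13.35.
Rank 13 is 45 and rank 14 is 46.
Interpolate: 45 + 0.35·(46 − 45) = 45 + 0.35·1 = 45.35.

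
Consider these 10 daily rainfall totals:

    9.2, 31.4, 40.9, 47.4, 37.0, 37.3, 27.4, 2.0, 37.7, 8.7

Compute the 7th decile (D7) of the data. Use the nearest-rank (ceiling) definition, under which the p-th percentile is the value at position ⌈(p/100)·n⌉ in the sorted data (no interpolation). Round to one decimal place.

37.3

Sorted: 2.0, 8.7, 9.2, 27.4, 31.4, 37.0, 37.3, 37.7, 40.9, 47.4.
n = 10.
Position = ⌈70/100 · 10⌉ = ⌈7⌉ = 7.
The value at rank 7 is 37.3.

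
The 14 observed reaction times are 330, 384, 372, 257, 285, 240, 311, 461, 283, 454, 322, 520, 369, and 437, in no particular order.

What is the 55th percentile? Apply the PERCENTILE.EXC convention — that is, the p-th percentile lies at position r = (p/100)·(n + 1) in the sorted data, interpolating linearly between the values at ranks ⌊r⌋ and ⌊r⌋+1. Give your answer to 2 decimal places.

369.75

Sorted: 240, 257, 283, 285, 311, 322, 330, 369, 372, 384, 437, 454, 461, 520.
n = 14.
r = (55/100)·(14 + 1) = 8.25.
Rank 8 is 369 and rank 9 is 372.
Interpolate: 369 + 0.25·(372 − 369) = 369 + 0.25·3 = 369.75.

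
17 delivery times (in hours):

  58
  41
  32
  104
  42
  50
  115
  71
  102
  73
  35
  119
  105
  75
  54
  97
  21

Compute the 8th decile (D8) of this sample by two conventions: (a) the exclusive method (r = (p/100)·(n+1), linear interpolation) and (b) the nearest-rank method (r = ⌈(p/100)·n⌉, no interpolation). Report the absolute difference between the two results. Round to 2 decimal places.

0.40

Sorted: 21, 32, 35, 41, 42, 50, 54, 58, 71, 73, 75, 97, 102, 104, 105, 115, 119.
n = 17.
(a) r = 14.4; between ranks 14 (104) and 15 (105): 104.4.
(b) the nearest-rank method: rank 14 → 104.
|104.4 − 104| = 0.4.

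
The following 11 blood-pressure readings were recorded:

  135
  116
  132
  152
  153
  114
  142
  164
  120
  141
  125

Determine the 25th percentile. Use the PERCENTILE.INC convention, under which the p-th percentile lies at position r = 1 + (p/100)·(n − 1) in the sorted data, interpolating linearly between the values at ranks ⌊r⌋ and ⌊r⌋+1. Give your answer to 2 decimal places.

122.50

Sorted: 114, 116, 120, 125, 132, 135, 141, 142, 152, 153, 164.
n = 11.
r = 1 + (25/100)·(11 − 1) = 1 + 2.5 = 3.5.
Rank 3 is 120 and rank 4 is 125.
Interpolate: 120 + 0.5·(125 − 120) = 120 + 0.5·5 = 122.5.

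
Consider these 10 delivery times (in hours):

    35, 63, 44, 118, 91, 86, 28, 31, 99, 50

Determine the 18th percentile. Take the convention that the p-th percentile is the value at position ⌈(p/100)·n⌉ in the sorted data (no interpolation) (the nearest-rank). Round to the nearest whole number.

Sorted: 28, 31, 35, 44, 50, 63, 86, 91, 99, 118.
n = 10.
Position = ⌈18/100 · 10⌉ = ⌈1.8⌉ = 2.
The value at rank 2 is 31.

31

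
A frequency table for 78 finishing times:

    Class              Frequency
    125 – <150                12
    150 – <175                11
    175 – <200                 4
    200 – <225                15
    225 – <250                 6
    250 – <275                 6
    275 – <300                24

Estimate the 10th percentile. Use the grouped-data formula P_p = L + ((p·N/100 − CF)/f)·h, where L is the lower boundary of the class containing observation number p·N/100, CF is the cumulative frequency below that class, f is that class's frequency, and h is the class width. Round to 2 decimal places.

N = 78; target position k = 10/100 · 78 = 7.8.
Cumulative frequencies: 12, 23, 27, 42, 48, 54, 78.
Observation 7.8 falls in the class 125 – <150.
L = 125, CF = 0, f = 12, h = 25.
P10 = 125 + ((7.8 − 0)/12)·25 = 125 + 16.25 = 141.25.

141.25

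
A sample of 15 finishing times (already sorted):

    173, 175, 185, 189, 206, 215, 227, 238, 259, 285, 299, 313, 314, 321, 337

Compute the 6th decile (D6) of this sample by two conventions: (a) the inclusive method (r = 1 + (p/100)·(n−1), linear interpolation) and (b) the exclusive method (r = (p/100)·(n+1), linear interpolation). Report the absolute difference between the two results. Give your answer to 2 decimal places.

5.20

n = 15.
(a) r = 9.4; between ranks 9 (259) and 10 (285): 269.4.
(b) r = 9.6; between ranks 9 (259) and 10 (285): 274.6.
|269.4 − 274.6| = 5.2.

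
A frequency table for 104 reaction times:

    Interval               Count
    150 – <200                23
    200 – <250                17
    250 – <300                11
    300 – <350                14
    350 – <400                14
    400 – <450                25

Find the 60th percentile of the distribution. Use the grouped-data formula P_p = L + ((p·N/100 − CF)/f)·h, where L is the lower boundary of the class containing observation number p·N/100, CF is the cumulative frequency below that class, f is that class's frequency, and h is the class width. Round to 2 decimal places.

340.71

N = 104; target position k = 60/100 · 104 = 62.4.
Cumulative frequencies: 23, 40, 51, 65, 79, 104.
Observation 62.4 falls in the class 300 – <350.
L = 300, CF = 51, f = 14, h = 50.
P60 = 300 + ((62.4 − 51)/14)·50 = 300 + 40.7143 = 340.714.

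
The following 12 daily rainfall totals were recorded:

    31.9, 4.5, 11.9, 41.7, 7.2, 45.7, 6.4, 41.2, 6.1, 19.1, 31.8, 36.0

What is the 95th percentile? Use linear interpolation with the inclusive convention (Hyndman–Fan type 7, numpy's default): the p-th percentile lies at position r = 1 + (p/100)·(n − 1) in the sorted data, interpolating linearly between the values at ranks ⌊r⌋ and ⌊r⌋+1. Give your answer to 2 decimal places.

43.50

Sorted: 4.5, 6.1, 6.4, 7.2, 11.9, 19.1, 31.8, 31.9, 36.0, 41.2, 41.7, 45.7.
n = 12.
r = 1 + (95/100)·(12 − 1) = 1 + 10.45 = 11.45.
Rank 11 is 41.7 and rank 12 is 45.7.
Interpolate: 41.7 + 0.45·(45.7 − 41.7) = 41.7 + 0.45·4 = 43.5.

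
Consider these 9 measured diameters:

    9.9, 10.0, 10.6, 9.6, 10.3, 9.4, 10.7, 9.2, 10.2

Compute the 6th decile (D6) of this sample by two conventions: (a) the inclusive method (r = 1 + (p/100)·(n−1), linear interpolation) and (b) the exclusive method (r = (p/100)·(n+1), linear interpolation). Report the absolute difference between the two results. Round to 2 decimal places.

Sorted: 9.2, 9.4, 9.6, 9.9, 10.0, 10.2, 10.3, 10.6, 10.7.
n = 9.
(a) r = 5.8; between ranks 5 (10.0) and 6 (10.2): 10.16.
(b) r = 6 → value at rank 6 = 10.2.
|10.16 − 10.2| = 0.04.

0.04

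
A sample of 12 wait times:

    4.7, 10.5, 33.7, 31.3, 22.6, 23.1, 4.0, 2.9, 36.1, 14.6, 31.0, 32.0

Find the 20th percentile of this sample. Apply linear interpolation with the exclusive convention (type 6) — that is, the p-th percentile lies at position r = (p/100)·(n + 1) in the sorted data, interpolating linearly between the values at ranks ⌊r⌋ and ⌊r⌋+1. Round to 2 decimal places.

4.42

Sorted: 2.9, 4.0, 4.7, 10.5, 14.6, 22.6, 23.1, 31.0, 31.3, 32.0, 33.7, 36.1.
n = 12.
r = (20/100)·(12 + 1) = 2.6.
Rank 2 is 4.0 and rank 3 is 4.7.
Interpolate: 4.0 + 0.6·(4.7 − 4.0) = 4.0 + 0.6·0.7 = 4.42.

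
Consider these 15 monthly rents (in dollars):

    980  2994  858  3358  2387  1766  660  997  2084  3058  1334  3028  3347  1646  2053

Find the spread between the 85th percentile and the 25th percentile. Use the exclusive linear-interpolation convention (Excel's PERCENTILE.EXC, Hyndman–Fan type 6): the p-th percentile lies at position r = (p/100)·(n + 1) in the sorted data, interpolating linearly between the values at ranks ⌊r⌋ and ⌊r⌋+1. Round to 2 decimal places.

2234.40

Sorted: 660, 858, 980, 997, 1334, 1646, 1766, 2053, 2084, 2387, 2994, 3028, 3058, 3347, 3358.
n = 15.
P25: r = 4 (integer) → 997.
P85: r = 13.6; ranks 13–14 are 3058, 3347; interpolating gives 3231.4.
Difference: 3231.4 − 997 = 2234.4.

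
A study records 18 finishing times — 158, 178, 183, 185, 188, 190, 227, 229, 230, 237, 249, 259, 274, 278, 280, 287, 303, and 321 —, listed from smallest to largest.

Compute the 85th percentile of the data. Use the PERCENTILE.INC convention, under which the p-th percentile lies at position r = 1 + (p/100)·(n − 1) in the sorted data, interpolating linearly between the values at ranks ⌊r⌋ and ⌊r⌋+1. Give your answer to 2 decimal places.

n = 18.
r = 1 + (85/100)·(18 − 1) = 1 + 14.45 = 15.45.
Rank 15 is 280 and rank 16 is 287.
Interpolate: 280 + 0.45·(287 − 280) = 280 + 0.45·7 = 283.15.

283.15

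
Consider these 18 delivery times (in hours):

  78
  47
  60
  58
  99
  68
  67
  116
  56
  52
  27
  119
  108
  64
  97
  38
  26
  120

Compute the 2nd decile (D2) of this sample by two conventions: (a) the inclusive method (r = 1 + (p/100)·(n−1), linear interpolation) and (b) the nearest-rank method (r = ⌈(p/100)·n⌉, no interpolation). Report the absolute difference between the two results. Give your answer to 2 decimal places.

2.00

Sorted: 26, 27, 38, 47, 52, 56, 58, 60, 64, 67, 68, 78, 97, 99, 108, 116, 119, 120.
n = 18.
(a) r = 4.4; between ranks 4 (47) and 5 (52): 49.
(b) the nearest-rank method: rank 4 → 47.
|49 − 47| = 2.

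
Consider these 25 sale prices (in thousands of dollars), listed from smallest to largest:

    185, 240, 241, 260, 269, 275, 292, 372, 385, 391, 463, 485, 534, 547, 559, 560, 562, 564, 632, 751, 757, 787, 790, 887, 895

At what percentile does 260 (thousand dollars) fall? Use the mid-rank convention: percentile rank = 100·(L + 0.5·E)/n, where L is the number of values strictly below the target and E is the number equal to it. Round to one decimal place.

Count below 260: L = 3; count equal: E = 1; n = 25.
Percentile rank = 100·(3 + 0.5·1)/25 = 100·3.5/25 = 14.

14.0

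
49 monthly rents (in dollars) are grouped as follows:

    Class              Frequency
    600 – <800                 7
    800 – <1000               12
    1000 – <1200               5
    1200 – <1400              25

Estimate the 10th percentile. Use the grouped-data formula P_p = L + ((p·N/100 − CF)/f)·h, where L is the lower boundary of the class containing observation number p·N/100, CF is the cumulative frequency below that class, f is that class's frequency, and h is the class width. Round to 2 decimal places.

740.00

N = 49; target position k = 10/100 · 49 = 4.9.
Cumulative frequencies: 7, 19, 24, 49.
Observation 4.9 falls in the class 600 – <800.
L = 600, CF = 0, f = 7, h = 200.
P10 = 600 + ((4.9 − 0)/7)·200 = 600 + 140 = 740.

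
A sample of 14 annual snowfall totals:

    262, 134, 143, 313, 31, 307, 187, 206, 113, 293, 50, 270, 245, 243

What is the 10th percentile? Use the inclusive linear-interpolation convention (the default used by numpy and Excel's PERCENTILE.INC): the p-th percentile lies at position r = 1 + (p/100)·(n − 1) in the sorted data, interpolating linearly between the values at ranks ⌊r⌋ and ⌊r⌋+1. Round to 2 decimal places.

68.90

Sorted: 31, 50, 113, 134, 143, 187, 206, 243, 245, 262, 270, 293, 307, 313.
n = 14.
r = 1 + (10/100)·(14 − 1) = 1 + 1.3 = 2.3.
Rank 2 is 50 and rank 3 is 113.
Interpolate: 50 + 0.3·(113 − 50) = 50 + 0.3·63 = 68.9.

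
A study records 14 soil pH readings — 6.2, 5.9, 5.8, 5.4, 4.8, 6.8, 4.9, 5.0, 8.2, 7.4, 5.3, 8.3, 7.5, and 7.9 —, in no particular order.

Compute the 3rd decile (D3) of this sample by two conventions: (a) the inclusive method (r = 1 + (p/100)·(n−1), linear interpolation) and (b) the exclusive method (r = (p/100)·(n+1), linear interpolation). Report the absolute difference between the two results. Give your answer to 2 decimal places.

Sorted: 4.8, 4.9, 5.0, 5.3, 5.4, 5.8, 5.9, 6.2, 6.8, 7.4, 7.5, 7.9, 8.2, 8.3.
n = 14.
(a) r = 4.9; between ranks 4 (5.3) and 5 (5.4): 5.39.
(b) r = 4.5; between ranks 4 (5.3) and 5 (5.4): 5.35.
|5.39 − 5.35| = 0.04.

0.04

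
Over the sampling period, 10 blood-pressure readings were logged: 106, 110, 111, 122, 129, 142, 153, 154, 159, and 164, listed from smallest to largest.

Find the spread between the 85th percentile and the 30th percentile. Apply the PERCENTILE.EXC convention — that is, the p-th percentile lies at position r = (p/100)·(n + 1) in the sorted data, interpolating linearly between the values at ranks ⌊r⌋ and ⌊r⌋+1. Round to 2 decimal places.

n = 10.
P30: r = 3.3; ranks 3–4 are 111, 122; interpolating gives 114.3.
P85: r = 9.35; ranks 9–10 are 159, 164; interpolating gives 160.75.
Difference: 160.75 − 114.3 = 46.45.

46.45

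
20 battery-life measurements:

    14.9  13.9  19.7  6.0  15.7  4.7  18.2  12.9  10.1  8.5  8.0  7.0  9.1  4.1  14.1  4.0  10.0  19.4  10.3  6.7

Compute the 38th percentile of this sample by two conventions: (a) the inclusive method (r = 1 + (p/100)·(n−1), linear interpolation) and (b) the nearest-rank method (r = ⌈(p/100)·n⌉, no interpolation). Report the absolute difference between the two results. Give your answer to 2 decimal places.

0.13

Sorted: 4.0, 4.1, 4.7, 6.0, 6.7, 7.0, 8.0, 8.5, 9.1, 10.0, 10.1, 10.3, 12.9, 13.9, 14.1, 14.9, 15.7, 18.2, 19.4, 19.7.
n = 20.
(a) r = 8.22; between ranks 8 (8.5) and 9 (9.1): 8.632.
(b) the nearest-rank method: rank 8 → 8.5.
|8.632 − 8.5| = 0.132.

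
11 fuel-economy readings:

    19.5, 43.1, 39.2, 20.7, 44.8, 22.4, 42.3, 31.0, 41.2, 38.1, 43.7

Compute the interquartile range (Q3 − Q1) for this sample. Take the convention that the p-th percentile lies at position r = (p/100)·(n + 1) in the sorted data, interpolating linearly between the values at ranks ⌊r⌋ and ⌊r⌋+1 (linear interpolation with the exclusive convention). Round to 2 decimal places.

Sorted: 19.5, 20.7, 22.4, 31.0, 38.1, 39.2, 41.2, 42.3, 43.1, 43.7, 44.8.
n = 11.
P25: r = 3 (integer) → 22.4.
P75: r = 9 (integer) → 43.1.
Difference: 43.1 − 22.4 = 20.7.

20.70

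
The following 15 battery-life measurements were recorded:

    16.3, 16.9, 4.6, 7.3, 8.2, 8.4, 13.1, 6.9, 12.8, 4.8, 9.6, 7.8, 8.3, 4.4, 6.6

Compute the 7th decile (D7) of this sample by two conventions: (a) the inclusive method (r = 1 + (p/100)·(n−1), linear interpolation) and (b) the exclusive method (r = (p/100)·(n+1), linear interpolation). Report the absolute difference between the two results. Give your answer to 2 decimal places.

Sorted: 4.4, 4.6, 4.8, 6.6, 6.9, 7.3, 7.8, 8.2, 8.3, 8.4, 9.6, 12.8, 13.1, 16.3, 16.9.
n = 15.
(a) r = 10.8; between ranks 10 (8.4) and 11 (9.6): 9.36.
(b) r = 11.2; between ranks 11 (9.6) and 12 (12.8): 10.24.
|9.36 − 10.24| = 0.88.

0.88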